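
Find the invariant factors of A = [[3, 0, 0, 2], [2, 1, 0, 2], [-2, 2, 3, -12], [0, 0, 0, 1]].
(x - 3)(x - 1), (x - 3)(x - 1)

The Jordan structure of A has elementary divisors (x - 1), (x - 1), (x - 3), (x - 3). Arranging the block sizes at each eigenvalue in decreasing order and taking row products gives the invariant factors.

Invariant factors (smallest first, each dividing the next): (x - 3)(x - 1), (x - 3)(x - 1).

Check: the last factor (x - 3)(x - 1) is the minimal polynomial, and the product (x - 3)^2(x - 1)^2 is the characteristic polynomial.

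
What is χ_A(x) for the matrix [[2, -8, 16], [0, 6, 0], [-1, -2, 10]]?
χ_A(x) = (x - 6)^3

xI - A = [[x - 2, 8, -16], [0, x - 6, 0], [1, 2, x - 10]].

Expanding det(xI - A) along the first row:
det(xI - A) = + (x - 2)·det([[x - 6, 0], [2, x - 10]]) - (8)·det([[0, 0], [1, x - 10]]) + (-16)·det([[0, x - 6], [1, 2]]).

Evaluating gives χ_A(x) = x^3 - 18x^2 + 108x - 216 = (x - 6)^3.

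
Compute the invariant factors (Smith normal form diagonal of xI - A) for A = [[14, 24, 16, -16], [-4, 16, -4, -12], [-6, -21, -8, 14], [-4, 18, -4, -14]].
The Jordan structure of A has elementary divisors (x + 2), (x + 2), (x - 6)^2. Arranging the block sizes at each eigenvalue in decreasing order and taking row products gives the invariant factors.

Invariant factors (smallest first, each dividing the next): x + 2, (x - 6)^2(x + 2).

Check: the last factor (x - 6)^2(x + 2) is the minimal polynomial, and the product (x - 6)^2(x + 2)^2 is the characteristic polynomial.

x + 2, (x - 6)^2(x + 2)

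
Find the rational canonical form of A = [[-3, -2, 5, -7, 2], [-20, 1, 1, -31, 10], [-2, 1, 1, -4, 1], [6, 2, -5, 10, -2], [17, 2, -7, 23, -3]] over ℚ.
R = [[3, 0, 0, 0, 0], [0, 0, 0, 0, 9], [0, 1, 0, 0, 0], [0, 0, 1, 0, -1], [0, 0, 0, 1, 3]]

The invariant factors of A (the non-unit diagonal entries of the Smith normal form of xI - A over ℚ[x]) are x - 3, (x - 3)(x^3 + x + 3), each dividing the next. The characteristic polynomial is their product, (x - 3)^2(x^3 + x + 3).

The rational canonical form is the block-diagonal matrix of companion matrices C(f_i):
R = [[3, 0, 0, 0, 0], [0, 0, 0, 0, 9], [0, 1, 0, 0, 0], [0, 0, 1, 0, -1], [0, 0, 0, 1, 3]].

Note the characteristic polynomial does not split into linear factors over ℚ, so A has no Jordan form over ℚ; the rational canonical form exists over any field.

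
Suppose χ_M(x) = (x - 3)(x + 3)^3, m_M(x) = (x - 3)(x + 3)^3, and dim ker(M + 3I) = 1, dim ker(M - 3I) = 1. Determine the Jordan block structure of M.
λ = -3: algebraic multiplicity 3 (exponent in χ_M), largest block size 3 (exponent in m_M), 1 block (geometric multiplicity). This forces block sizes [3].
λ = 3: algebraic multiplicity 1 (exponent in χ_M), largest block size 1 (exponent in m_M), 1 block (geometric multiplicity). This forces block sizes [1].

Jordan blocks: (-3, 3), (3, 1)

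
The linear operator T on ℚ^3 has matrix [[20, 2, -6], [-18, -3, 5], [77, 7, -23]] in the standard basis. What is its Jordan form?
The characteristic polynomial is det(xI - A) = (x + 2)^3, so the eigenvalues are -2 (algebraic multiplicity 3).

For λ = -2: rank(A + 2I) = 2, rank((A + 2I)^2) = 1, rank((A + 2I)^3) = 0. The eigenspace has dimension 3 - 2 = 1, so there is 1 Jordan block; the rank sequence gives block sizes [3].

Assembling the blocks gives the Jordan form J above.

J = [[-2, 1, 0], [0, -2, 1], [0, 0, -2]]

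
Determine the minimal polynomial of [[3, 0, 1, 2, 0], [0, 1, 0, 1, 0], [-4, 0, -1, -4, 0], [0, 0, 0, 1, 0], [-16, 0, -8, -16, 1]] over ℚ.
The characteristic polynomial factors as (x - 1)^5. The minimal polynomial is ∏(x - λ)^{k_λ} where k_λ is the size of the largest Jordan block at λ.

For λ = 1: rank(A - I) = 2, and the largest Jordan block has size 2 (the smallest k with rank((A - I)^k) = rank((A - I)^(k+1))).

So m_A(x) = (x - 1)^2.

m_A(x) = (x - 1)^2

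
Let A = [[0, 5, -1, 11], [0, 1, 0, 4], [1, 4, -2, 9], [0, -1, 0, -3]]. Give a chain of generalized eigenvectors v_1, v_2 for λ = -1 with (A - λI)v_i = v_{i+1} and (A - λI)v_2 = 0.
We seek v_1 ∈ ker((A + I)^2) \ ker(A + I), then set v_{i+1} = (A + I) v_i.

One such chain is v_1 = [[-1, 7, 0, -3]]^T, v_2 = [[1, 2, 0, -1]]^T. Check: (A + I) v_2 = [[0, 0, 0, 0]]^T = 0.

v_1 = [[-1, 7, 0, -3]]^T, v_2 = [[1, 2, 0, -1]]^T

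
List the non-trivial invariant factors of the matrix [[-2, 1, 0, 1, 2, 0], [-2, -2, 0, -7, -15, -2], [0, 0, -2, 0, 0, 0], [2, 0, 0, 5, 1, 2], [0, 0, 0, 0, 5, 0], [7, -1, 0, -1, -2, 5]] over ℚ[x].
(x - 5)(x + 2), (x - 5)^2(x + 2)^2

The Jordan structure of A has elementary divisors (x + 2)^2, (x + 2), (x - 5)^2, (x - 5). Arranging the block sizes at each eigenvalue in decreasing order and taking row products gives the invariant factors.

Invariant factors (smallest first, each dividing the next): (x - 5)(x + 2), (x - 5)^2(x + 2)^2.

Check: the last factor (x - 5)^2(x + 2)^2 is the minimal polynomial, and the product (x - 5)^3(x + 2)^3 is the characteristic polynomial.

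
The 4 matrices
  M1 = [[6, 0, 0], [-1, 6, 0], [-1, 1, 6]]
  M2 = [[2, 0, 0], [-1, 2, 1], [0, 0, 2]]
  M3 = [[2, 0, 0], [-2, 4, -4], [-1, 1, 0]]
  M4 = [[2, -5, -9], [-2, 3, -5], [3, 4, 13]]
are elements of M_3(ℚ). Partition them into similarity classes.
2 classes: {M1, M4}, {M2, M3}

Characteristic polynomials: χ_{M1} = (x - 6)^3, χ_{M2} = (x - 2)^3, χ_{M3} = (x - 2)^3, χ_{M4} = (x - 6)^3.

{M1, M4}: invariant factors (x - 6)^3.

{M2, M3}: invariant factors x - 2, (x - 2)^2.

Matrices are similar if and only if their invariant-factor lists agree; the partition into similarity classes is {M1, M4}, {M2, M3}.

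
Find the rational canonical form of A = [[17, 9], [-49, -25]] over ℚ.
The invariant factors of A (the non-unit diagonal entries of the Smith normal form of xI - A over ℚ[x]) are (x + 4)^2, each dividing the next. The characteristic polynomial is their product, (x + 4)^2.

The rational canonical form is the block-diagonal matrix of companion matrices C(f_i):
R = [[0, -16], [1, -8]].

R = [[0, -16], [1, -8]]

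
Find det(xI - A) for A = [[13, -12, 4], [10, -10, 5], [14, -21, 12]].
χ_A(x) = (x - 5)^3

xI - A = [[x - 13, 12, -4], [-10, x + 10, -5], [-14, 21, x - 12]].

Expanding det(xI - A) along the first row:
det(xI - A) = + (x - 13)·det([[x + 10, -5], [21, x - 12]]) - (12)·det([[-10, -5], [-14, x - 12]]) + (-4)·det([[-10, x + 10], [-14, 21]]).

Evaluating gives χ_A(x) = x^3 - 15x^2 + 75x - 125 = (x - 5)^3.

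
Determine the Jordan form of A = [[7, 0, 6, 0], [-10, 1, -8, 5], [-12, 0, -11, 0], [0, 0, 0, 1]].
J = [[-5, 0, 0, 0], [0, 1, 1, 0], [0, 0, 1, 0], [0, 0, 0, 1]]

The characteristic polynomial is det(xI - A) = (x - 1)^3(x + 5), so the eigenvalues are -5 (algebraic multiplicity 1), 1 (algebraic multiplicity 3).

For λ = -5: algebraic multiplicity 1 gives one 1×1 block.

For λ = 1: rank(A - I) = 2, rank((A - I)^2) = 1. The eigenspace has dimension 4 - 2 = 2, so there are 2 Jordan blocks; the rank sequence gives block sizes [2, 1].

Assembling the blocks gives the Jordan form J above.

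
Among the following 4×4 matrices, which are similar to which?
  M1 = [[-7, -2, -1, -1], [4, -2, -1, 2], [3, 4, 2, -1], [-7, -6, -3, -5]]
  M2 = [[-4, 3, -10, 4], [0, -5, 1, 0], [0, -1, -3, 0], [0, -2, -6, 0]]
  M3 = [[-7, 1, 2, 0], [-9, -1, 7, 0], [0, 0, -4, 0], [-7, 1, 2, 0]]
Characteristic polynomials: χ_{M1} = x(x + 4)^3, χ_{M2} = x(x + 4)^3, χ_{M3} = x(x + 4)^3.

{M1, M2, M3}: invariant factors x(x + 4)^3.

Matrices are similar if and only if their invariant-factor lists agree; the partition into similarity classes is {M1, M2, M3}.

1 class: {M1, M2, M3}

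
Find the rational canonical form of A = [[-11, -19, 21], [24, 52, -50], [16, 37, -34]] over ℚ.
R = [[0, 0, -30], [1, 0, -4], [0, 1, 7]]

The invariant factors of A (the non-unit diagonal entries of the Smith normal form of xI - A over ℚ[x]) are (x - 5)(x^2 - 2x - 6), each dividing the next. The characteristic polynomial is their product, (x - 5)(x^2 - 2x - 6).

The rational canonical form is the block-diagonal matrix of companion matrices C(f_i):
R = [[0, 0, -30], [1, 0, -4], [0, 1, 7]].

Note the characteristic polynomial does not split into linear factors over ℚ, so A has no Jordan form over ℚ; the rational canonical form exists over any field.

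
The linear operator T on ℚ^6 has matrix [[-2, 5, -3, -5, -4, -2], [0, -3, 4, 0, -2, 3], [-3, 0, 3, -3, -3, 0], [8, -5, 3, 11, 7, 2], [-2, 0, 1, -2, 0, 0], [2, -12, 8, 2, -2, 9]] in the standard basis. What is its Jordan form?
J = [[3, 1, 0, 0, 0, 0], [0, 3, 1, 0, 0, 0], [0, 0, 3, 0, 0, 0], [0, 0, 0, 3, 1, 0], [0, 0, 0, 0, 3, 1], [0, 0, 0, 0, 0, 3]]

The characteristic polynomial is det(xI - A) = (x - 3)^6, so the eigenvalues are 3 (algebraic multiplicity 6).

For λ = 3: rank(A - 3I) = 4, rank((A - 3I)^2) = 2, rank((A - 3I)^3) = 0. The eigenspace has dimension 6 - 4 = 2, so there are 2 Jordan blocks; the rank sequence gives block sizes [3, 3].

Assembling the blocks gives the Jordan form J above.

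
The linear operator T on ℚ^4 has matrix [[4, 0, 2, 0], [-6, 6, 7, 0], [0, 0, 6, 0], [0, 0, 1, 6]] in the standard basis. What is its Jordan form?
The characteristic polynomial is det(xI - A) = (x - 6)^3(x - 4), so the eigenvalues are 4 (algebraic multiplicity 1), 6 (algebraic multiplicity 3).

For λ = 4: algebraic multiplicity 1 gives one 1×1 block.

For λ = 6: rank(A - 6I) = 2, rank((A - 6I)^2) = 1. The eigenspace has dimension 4 - 2 = 2, so there are 2 Jordan blocks; the rank sequence gives block sizes [2, 1].

Assembling the blocks gives the Jordan form J above.

J = [[4, 0, 0, 0], [0, 6, 1, 0], [0, 0, 6, 0], [0, 0, 0, 6]]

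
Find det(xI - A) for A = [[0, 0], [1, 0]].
xI - A = [[x, 0], [-1, x]].

Expanding det(xI - A) along the first row:
det(xI - A) = + (x)·det([[x]]) - (0)·det([[-1]]).

Evaluating gives χ_A(x) = x^2.

χ_A(x) = x^2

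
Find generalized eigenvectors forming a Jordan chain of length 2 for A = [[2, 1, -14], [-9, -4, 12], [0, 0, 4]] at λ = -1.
We seek v_1 ∈ ker((A + I)^2) \ ker(A + I), then set v_{i+1} = (A + I) v_i.

One such chain is v_1 = [[0, 1, 0]]^T, v_2 = [[1, -3, 0]]^T. Check: (A + I) v_2 = [[0, 0, 0]]^T = 0.

v_1 = [[0, 1, 0]]^T, v_2 = [[1, -3, 0]]^T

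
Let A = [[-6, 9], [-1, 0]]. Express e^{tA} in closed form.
e^{tA} = [[(1 - 3*t)*e^{-3*t}, 9*t*e^{-3*t}], [-t*e^{-3*t}, (3*t + 1)*e^{-3*t}]]

A has Jordan form J = [[-3, 1], [0, -3]] with A = PJP^{-1}, so e^{tA} = P e^{tJ} P^{-1}.

For a Jordan block J_k(λ), e^{tJ_k(λ)} = e^{λt} · (I + tN + t^2 N^2/2! + ... + t^{k-1} N^{k-1}/(k-1)!) where N is the nilpotent superdiagonal part.

Assembling the blocks and conjugating back gives the entries of e^{tA} as shown above.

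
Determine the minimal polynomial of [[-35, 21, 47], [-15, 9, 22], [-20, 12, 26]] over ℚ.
The characteristic polynomial factors as x^3. The minimal polynomial is ∏(x - λ)^{k_λ} where k_λ is the size of the largest Jordan block at λ.

For λ = 0: rank(A) = 2, and the largest Jordan block has size 3 (the smallest k with rank(A^k) = rank(A^(k+1))).

So m_A(x) = x^3.

m_A(x) = x^3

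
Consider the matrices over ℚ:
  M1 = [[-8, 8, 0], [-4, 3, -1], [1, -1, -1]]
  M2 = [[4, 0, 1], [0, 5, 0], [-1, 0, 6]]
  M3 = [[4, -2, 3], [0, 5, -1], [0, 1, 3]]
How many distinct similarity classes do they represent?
Characteristic polynomials: χ_{M1} = (x + 2)^3, χ_{M2} = (x - 5)^3, χ_{M3} = (x - 4)^3.

{M1}: invariant factors (x + 2)^3.

{M2}: invariant factors x - 5, (x - 5)^2.

{M3}: invariant factors (x - 4)^3.

Matrices are similar if and only if their invariant-factor lists agree; the partition into similarity classes is {M1}, {M2}, {M3}.

3 classes: {M1}, {M2}, {M3}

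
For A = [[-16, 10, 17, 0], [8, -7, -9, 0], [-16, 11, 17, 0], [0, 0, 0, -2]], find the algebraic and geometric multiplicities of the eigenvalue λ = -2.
algebraic multiplicity 4, geometric multiplicity 2

The characteristic polynomial is (x + 2)^4, so the factor x + 2 appears with exponent 4: the algebraic multiplicity is 4.

rank(A + 2I) = 2, so the eigenspace has dimension 4 - 2 = 2: the geometric multiplicity is 2.

Since 2 < 4, A is not diagonalizable.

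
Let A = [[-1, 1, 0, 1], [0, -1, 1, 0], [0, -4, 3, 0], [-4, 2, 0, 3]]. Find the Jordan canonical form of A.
J = [[1, 1, 0, 0], [0, 1, 1, 0], [0, 0, 1, 0], [0, 0, 0, 1]]

The characteristic polynomial is det(xI - A) = (x - 1)^4, so the eigenvalues are 1 (algebraic multiplicity 4).

For λ = 1: rank(A - I) = 2, rank((A - I)^2) = 1, rank((A - I)^3) = 0. The eigenspace has dimension 4 - 2 = 2, so there are 2 Jordan blocks; the rank sequence gives block sizes [3, 1].

Assembling the blocks gives the Jordan form J above.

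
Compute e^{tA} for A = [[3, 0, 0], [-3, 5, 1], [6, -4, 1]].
e^{tA} = [[e^{3*t}, 0, 0], [-3*t*e^{3*t}, (2*t + 1)*e^{3*t}, t*e^{3*t}], [6*t*e^{3*t}, -4*t*e^{3*t}, (1 - 2*t)*e^{3*t}]]

A has Jordan form J = [[3, 1, 0], [0, 3, 0], [0, 0, 3]] with A = PJP^{-1}, so e^{tA} = P e^{tJ} P^{-1}.

For a Jordan block J_k(λ), e^{tJ_k(λ)} = e^{λt} · (I + tN + t^2 N^2/2! + ... + t^{k-1} N^{k-1}/(k-1)!) where N is the nilpotent superdiagonal part.

Assembling the blocks and conjugating back gives the entries of e^{tA} as shown above.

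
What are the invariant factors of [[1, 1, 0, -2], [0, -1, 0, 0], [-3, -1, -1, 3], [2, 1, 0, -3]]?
(x + 1)^2, (x + 1)^2

The Jordan structure of A has elementary divisors (x + 1)^2, (x + 1)^2. Arranging the block sizes at each eigenvalue in decreasing order and taking row products gives the invariant factors.

Invariant factors (smallest first, each dividing the next): (x + 1)^2, (x + 1)^2.

Check: the last factor (x + 1)^2 is the minimal polynomial, and the product (x + 1)^4 is the characteristic polynomial.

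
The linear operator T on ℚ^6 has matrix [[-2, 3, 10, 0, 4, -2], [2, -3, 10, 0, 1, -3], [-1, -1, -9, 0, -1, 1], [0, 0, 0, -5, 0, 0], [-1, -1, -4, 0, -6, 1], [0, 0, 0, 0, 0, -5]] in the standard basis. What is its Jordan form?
The characteristic polynomial is det(xI - A) = (x + 5)^6, so the eigenvalues are -5 (algebraic multiplicity 6).

For λ = -5: rank(A + 5I) = 2, rank((A + 5I)^2) = 1, rank((A + 5I)^3) = 0. The eigenspace has dimension 6 - 2 = 4, so there are 4 Jordan blocks; the rank sequence gives block sizes [3, 1, 1, 1].

Assembling the blocks gives the Jordan form J above.

J = [[-5, 1, 0, 0, 0, 0], [0, -5, 1, 0, 0, 0], [0, 0, -5, 0, 0, 0], [0, 0, 0, -5, 0, 0], [0, 0, 0, 0, -5, 0], [0, 0, 0, 0, 0, -5]]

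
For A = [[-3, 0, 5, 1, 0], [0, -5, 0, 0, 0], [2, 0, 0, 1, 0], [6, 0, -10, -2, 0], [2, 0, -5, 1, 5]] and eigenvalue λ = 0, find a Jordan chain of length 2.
v_1 = [[-1, 0, -1, 3, -1]]^T, v_2 = [[1, 0, 1, -2, 1]]^T

We seek v_1 ∈ ker(A^2) \ ker(A), then set v_{i+1} = A v_i.

One such chain is v_1 = [[-1, 0, -1, 3, -1]]^T, v_2 = [[1, 0, 1, -2, 1]]^T. Check: A v_2 = [[0, 0, 0, 0, 0]]^T = 0.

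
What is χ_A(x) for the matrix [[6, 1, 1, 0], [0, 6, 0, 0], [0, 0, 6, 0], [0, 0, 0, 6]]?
xI - A = [[x - 6, -1, -1, 0], [0, x - 6, 0, 0], [0, 0, x - 6, 0], [0, 0, 0, x - 6]].

Expanding det(xI - A) along the first row:
det(xI - A) = + (x - 6)·det([[x - 6, 0, 0], [0, x - 6, 0], [0, 0, x - 6]]) - (-1)·det([[0, 0, 0], [0, x - 6, 0], [0, 0, x - 6]]) + (-1)·det([[0, x - 6, 0], [0, 0, 0], [0, 0, x - 6]]) - (0)·det([[0, x - 6, 0], [0, 0, x - 6], [0, 0, 0]]).

Evaluating gives χ_A(x) = x^4 - 24x^3 + 216x^2 - 864x + 1296 = (x - 6)^4.

χ_A(x) = (x - 6)^4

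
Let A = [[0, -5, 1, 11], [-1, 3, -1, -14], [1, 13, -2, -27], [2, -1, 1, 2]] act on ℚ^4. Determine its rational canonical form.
R = [[0, 0, 0, -15], [1, 0, 0, -13], [0, 1, 0, 6], [0, 0, 1, 3]]

The invariant factors of A (the non-unit diagonal entries of the Smith normal form of xI - A over ℚ[x]) are (x - 3)(x + 1)(x^2 - x - 5), each dividing the next. The characteristic polynomial is their product, (x - 3)(x + 1)(x^2 - x - 5).

The rational canonical form is the block-diagonal matrix of companion matrices C(f_i):
R = [[0, 0, 0, -15], [1, 0, 0, -13], [0, 1, 0, 6], [0, 0, 1, 3]].

Note the characteristic polynomial does not split into linear factors over ℚ, so A has no Jordan form over ℚ; the rational canonical form exists over any field.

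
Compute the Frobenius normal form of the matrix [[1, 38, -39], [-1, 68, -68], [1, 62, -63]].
R = [[0, 0, 24], [1, 0, -14], [0, 1, 6]]

The invariant factors of A (the non-unit diagonal entries of the Smith normal form of xI - A over ℚ[x]) are (x - 4)(x^2 - 2x + 6), each dividing the next. The characteristic polynomial is their product, (x - 4)(x^2 - 2x + 6).

The rational canonical form is the block-diagonal matrix of companion matrices C(f_i):
R = [[0, 0, 24], [1, 0, -14], [0, 1, 6]].

Note the characteristic polynomial does not split into linear factors over ℚ, so A has no Jordan form over ℚ; the rational canonical form exists over any field.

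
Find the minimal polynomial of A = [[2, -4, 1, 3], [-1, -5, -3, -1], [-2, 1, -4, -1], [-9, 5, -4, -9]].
The characteristic polynomial factors as (x + 3)^2(x + 5)^2. The minimal polynomial is ∏(x - λ)^{k_λ} where k_λ is the size of the largest Jordan block at λ.

For λ = -5: rank(A + 5I) = 3, and the largest Jordan block has size 2 (the smallest k with rank((A + 5I)^k) = rank((A + 5I)^(k+1))).
For λ = -3: rank(A + 3I) = 3, and the largest Jordan block has size 2 (the smallest k with rank((A + 3I)^k) = rank((A + 3I)^(k+1))).

So m_A(x) = (x + 3)^2(x + 5)^2.

m_A(x) = (x + 3)^2(x + 5)^2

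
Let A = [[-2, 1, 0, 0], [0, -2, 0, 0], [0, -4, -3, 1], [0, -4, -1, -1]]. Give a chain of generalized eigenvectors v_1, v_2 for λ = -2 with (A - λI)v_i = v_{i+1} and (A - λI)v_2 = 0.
We seek v_1 ∈ ker((A + 2I)^2) \ ker(A + 2I), then set v_{i+1} = (A + 2I) v_i.

One such chain is v_1 = [[0, 1, 2, 4]]^T, v_2 = [[1, 0, -2, -2]]^T. Check: (A + 2I) v_2 = [[0, 0, 0, 0]]^T = 0.

v_1 = [[0, 1, 2, 4]]^T, v_2 = [[1, 0, -2, -2]]^T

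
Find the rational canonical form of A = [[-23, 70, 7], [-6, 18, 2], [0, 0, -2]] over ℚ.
The invariant factors of A (the non-unit diagonal entries of the Smith normal form of xI - A over ℚ[x]) are x + 2, (x + 2)(x + 3), each dividing the next. The characteristic polynomial is their product, (x + 2)^2(x + 3).

The rational canonical form is the block-diagonal matrix of companion matrices C(f_i):
R = [[-2, 0, 0], [0, 0, -6], [0, 1, -5]].

R = [[-2, 0, 0], [0, 0, -6], [0, 1, -5]]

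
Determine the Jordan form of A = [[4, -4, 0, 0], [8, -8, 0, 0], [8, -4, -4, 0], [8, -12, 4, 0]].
J = [[-4, 0, 0, 0], [0, -4, 0, 0], [0, 0, 0, 0], [0, 0, 0, 0]]

The characteristic polynomial is det(xI - A) = x^2(x + 4)^2, so the eigenvalues are -4 (algebraic multiplicity 2), 0 (algebraic multiplicity 2).

For λ = -4: rank(A + 4I) = 2. The eigenspace has dimension 4 - 2 = 2, so there are 2 Jordan blocks; the rank sequence gives block sizes [1, 1].

For λ = 0: rank(A) = 2. The eigenspace has dimension 4 - 2 = 2, so there are 2 Jordan blocks; the rank sequence gives block sizes [1, 1].

Assembling the blocks gives the Jordan form J above.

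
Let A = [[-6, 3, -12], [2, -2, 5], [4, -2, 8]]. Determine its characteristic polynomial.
χ_A(x) = x^3

xI - A = [[x + 6, -3, 12], [-2, x + 2, -5], [-4, 2, x - 8]].

Expanding det(xI - A) along the first row:
det(xI - A) = + (x + 6)·det([[x + 2, -5], [2, x - 8]]) - (-3)·det([[-2, -5], [-4, x - 8]]) + (12)·det([[-2, x + 2], [-4, 2]]).

Evaluating gives χ_A(x) = x^3.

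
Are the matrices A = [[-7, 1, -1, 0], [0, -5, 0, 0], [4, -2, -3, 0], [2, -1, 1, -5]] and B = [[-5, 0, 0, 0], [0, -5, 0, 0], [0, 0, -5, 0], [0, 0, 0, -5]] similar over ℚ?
No.

Both have characteristic polynomial (x + 5)^4, but the minimal polynomial of A is (x + 5)^2 while the minimal polynomial of B is x + 5. The minimal polynomial is a similarity invariant, so A and B are not similar.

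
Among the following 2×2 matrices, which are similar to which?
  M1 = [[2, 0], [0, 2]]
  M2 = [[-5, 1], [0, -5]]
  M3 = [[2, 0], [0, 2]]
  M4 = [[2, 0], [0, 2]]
2 classes: {M1, M3, M4}, {M2}

Characteristic polynomials: χ_{M1} = (x - 2)^2, χ_{M2} = (x + 5)^2, χ_{M3} = (x - 2)^2, χ_{M4} = (x - 2)^2.

{M1, M3, M4}: invariant factors x - 2, x - 2.

{M2}: invariant factors (x + 5)^2.

Matrices are similar if and only if their invariant-factor lists agree; the partition into similarity classes is {M1, M3, M4}, {M2}.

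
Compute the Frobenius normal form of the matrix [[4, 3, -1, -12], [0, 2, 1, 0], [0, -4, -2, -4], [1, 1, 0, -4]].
R = [[0, 0, 0, -4], [1, 0, 0, 0], [0, 1, 0, 4], [0, 0, 1, 0]]

The invariant factors of A (the non-unit diagonal entries of the Smith normal form of xI - A over ℚ[x]) are (x^2 - 2)^2, each dividing the next. The characteristic polynomial is their product, (x^2 - 2)^2.

The rational canonical form is the block-diagonal matrix of companion matrices C(f_i):
R = [[0, 0, 0, -4], [1, 0, 0, 0], [0, 1, 0, 4], [0, 0, 1, 0]].

Note the characteristic polynomial does not split into linear factors over ℚ, so A has no Jordan form over ℚ; the rational canonical form exists over any field.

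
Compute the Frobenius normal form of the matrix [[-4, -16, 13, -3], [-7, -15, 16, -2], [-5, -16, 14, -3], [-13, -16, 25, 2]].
The invariant factors of A (the non-unit diagonal entries of the Smith normal form of xI - A over ℚ[x]) are x - 1, (x - 1)(x + 2)(x + 3), each dividing the next. The characteristic polynomial is their product, (x - 1)^2(x + 2)(x + 3).

The rational canonical form is the block-diagonal matrix of companion matrices C(f_i):
R = [[1, 0, 0, 0], [0, 0, 0, 6], [0, 1, 0, -1], [0, 0, 1, -4]].

R = [[1, 0, 0, 0], [0, 0, 0, 6], [0, 1, 0, -1], [0, 0, 1, -4]]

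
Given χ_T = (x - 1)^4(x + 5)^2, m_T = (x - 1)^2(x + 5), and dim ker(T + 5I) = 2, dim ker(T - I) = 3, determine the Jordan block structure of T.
λ = -5: algebraic multiplicity 2 (exponent in χ_T), largest block size 1 (exponent in m_T), 2 blocks (geometric multiplicity). These force block sizes [1, 1].
λ = 1: algebraic multiplicity 4 (exponent in χ_T), largest block size 2 (exponent in m_T), 3 blocks (geometric multiplicity). These force block sizes [2, 1, 1].

Jordan blocks: (-5, 1), (-5, 1), (1, 2), (1, 1), (1, 1)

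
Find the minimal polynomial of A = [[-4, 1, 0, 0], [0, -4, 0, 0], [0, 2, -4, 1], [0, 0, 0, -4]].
The characteristic polynomial factors as (x + 4)^4. The minimal polynomial is ∏(x - λ)^{k_λ} where k_λ is the size of the largest Jordan block at λ.

For λ = -4: rank(A + 4I) = 2, and the largest Jordan block has size 2 (the smallest k with rank((A + 4I)^k) = rank((A + 4I)^(k+1))).

So m_A(x) = (x + 4)^2.

m_A(x) = (x + 4)^2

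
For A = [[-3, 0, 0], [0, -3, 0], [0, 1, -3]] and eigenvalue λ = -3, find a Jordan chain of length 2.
v_1 = [[-1, 1, -1]]^T, v_2 = [[0, 0, 1]]^T

We seek v_1 ∈ ker((A + 3I)^2) \ ker(A + 3I), then set v_{i+1} = (A + 3I) v_i.

One such chain is v_1 = [[-1, 1, -1]]^T, v_2 = [[0, 0, 1]]^T. Check: (A + 3I) v_2 = [[0, 0, 0]]^T = 0.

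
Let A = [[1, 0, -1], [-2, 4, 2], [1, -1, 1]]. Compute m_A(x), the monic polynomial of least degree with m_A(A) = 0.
m_A(x) = (x - 2)^3

The characteristic polynomial factors as (x - 2)^3. The minimal polynomial is ∏(x - λ)^{k_λ} where k_λ is the size of the largest Jordan block at λ.

For λ = 2: rank(A - 2I) = 2, and the largest Jordan block has size 3 (the smallest k with rank((A - 2I)^k) = rank((A - 2I)^(k+1))).

So m_A(x) = (x - 2)^3.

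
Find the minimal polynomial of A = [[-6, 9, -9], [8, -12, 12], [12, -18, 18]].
The characteristic polynomial factors as x^3. The minimal polynomial is ∏(x - λ)^{k_λ} where k_λ is the size of the largest Jordan block at λ.

For λ = 0: rank(A) = 1, and the largest Jordan block has size 2 (the smallest k with rank(A^k) = rank(A^(k+1))).

So m_A(x) = x^2.

m_A(x) = x^2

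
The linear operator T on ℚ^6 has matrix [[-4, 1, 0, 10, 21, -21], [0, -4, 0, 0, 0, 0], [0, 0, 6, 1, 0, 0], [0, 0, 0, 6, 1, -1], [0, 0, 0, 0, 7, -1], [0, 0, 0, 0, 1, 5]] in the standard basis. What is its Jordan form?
The characteristic polynomial is det(xI - A) = (x - 6)^4(x + 4)^2, so the eigenvalues are -4 (algebraic multiplicity 2), 6 (algebraic multiplicity 4).

For λ = -4: rank(A + 4I) = 5, rank((A + 4I)^2) = 4. The eigenspace has dimension 6 - 5 = 1, so there is 1 Jordan block; the rank sequence gives block sizes [2].

For λ = 6: rank(A - 6I) = 4, rank((A - 6I)^2) = 3, rank((A - 6I)^3) = 2. The eigenspace has dimension 6 - 4 = 2, so there are 2 Jordan blocks; the rank sequence gives block sizes [3, 1].

Assembling the blocks gives the Jordan form J above.

J = [[-4, 1, 0, 0, 0, 0], [0, -4, 0, 0, 0, 0], [0, 0, 6, 1, 0, 0], [0, 0, 0, 6, 1, 0], [0, 0, 0, 0, 6, 0], [0, 0, 0, 0, 0, 6]]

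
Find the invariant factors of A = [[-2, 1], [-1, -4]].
(x + 3)^2

The Jordan structure of A has elementary divisors (x + 3)^2. Arranging the block sizes at each eigenvalue in decreasing order and taking row products gives the invariant factors.

Invariant factors (smallest first, each dividing the next): (x + 3)^2.

Check: the last factor (x + 3)^2 is the minimal polynomial, and the product (x + 3)^2 is the characteristic polynomial.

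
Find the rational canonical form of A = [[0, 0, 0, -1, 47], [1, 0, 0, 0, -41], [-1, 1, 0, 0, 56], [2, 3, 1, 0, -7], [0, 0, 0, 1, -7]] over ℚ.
The invariant factors of A (the non-unit diagonal entries of the Smith normal form of xI - A over ℚ[x]) are (x + 2)(x + 5)(x^3 - x - 4), each dividing the next. The characteristic polynomial is their product, (x + 2)(x + 5)(x^3 - x - 4).

The rational canonical form is the block-diagonal matrix of companion matrices C(f_i):
R = [[0, 0, 0, 0, 40], [1, 0, 0, 0, 38], [0, 1, 0, 0, 11], [0, 0, 1, 0, -9], [0, 0, 0, 1, -7]].

Note the characteristic polynomial does not split into linear factors over ℚ, so A has no Jordan form over ℚ; the rational canonical form exists over any field.

R = [[0, 0, 0, 0, 40], [1, 0, 0, 0, 38], [0, 1, 0, 0, 11], [0, 0, 1, 0, -9], [0, 0, 0, 1, -7]]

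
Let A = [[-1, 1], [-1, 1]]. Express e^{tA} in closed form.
e^{tA} = [[1 - t, t], [-t, t + 1]]

A has Jordan form J = [[0, 1], [0, 0]] with A = PJP^{-1}, so e^{tA} = P e^{tJ} P^{-1}.

For a Jordan block J_k(λ), e^{tJ_k(λ)} = e^{λt} · (I + tN + t^2 N^2/2! + ... + t^{k-1} N^{k-1}/(k-1)!) where N is the nilpotent superdiagonal part.

Assembling the blocks and conjugating back gives the entries of e^{tA} as shown above.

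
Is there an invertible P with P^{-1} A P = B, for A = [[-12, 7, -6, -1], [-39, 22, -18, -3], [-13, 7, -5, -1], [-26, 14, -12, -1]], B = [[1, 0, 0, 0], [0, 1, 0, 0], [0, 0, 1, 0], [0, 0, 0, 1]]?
Both have characteristic polynomial (x - 1)^4, but the minimal polynomial of A is (x - 1)^2 while the minimal polynomial of B is x - 1. The minimal polynomial is a similarity invariant, so A and B are not similar.

No.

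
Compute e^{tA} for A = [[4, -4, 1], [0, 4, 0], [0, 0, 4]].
A has Jordan form J = [[4, 1, 0], [0, 4, 0], [0, 0, 4]] with A = PJP^{-1}, so e^{tA} = P e^{tJ} P^{-1}.

For a Jordan block J_k(λ), e^{tJ_k(λ)} = e^{λt} · (I + tN + t^2 N^2/2! + ... + t^{k-1} N^{k-1}/(k-1)!) where N is the nilpotent superdiagonal part.

Assembling the blocks and conjugating back gives the entries of e^{tA} as shown above.

e^{tA} = [[e^{4*t}, -4*t*e^{4*t}, t*e^{4*t}], [0, e^{4*t}, 0], [0, 0, e^{4*t}]]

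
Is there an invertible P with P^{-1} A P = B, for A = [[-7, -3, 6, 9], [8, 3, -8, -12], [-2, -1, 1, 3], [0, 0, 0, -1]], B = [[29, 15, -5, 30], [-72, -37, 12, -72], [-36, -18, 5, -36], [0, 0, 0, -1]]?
Yes.

Two matrices over a field are similar if and only if they have the same invariant factors.

Both A and B have characteristic polynomial (x + 1)^4 and minimal polynomial (x + 1)^2. Computing further, both have invariant factors x + 1, x + 1, (x + 1)^2. Hence A and B are similar.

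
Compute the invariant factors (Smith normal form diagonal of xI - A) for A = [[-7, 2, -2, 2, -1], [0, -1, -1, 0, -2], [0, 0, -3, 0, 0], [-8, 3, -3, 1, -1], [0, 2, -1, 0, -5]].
The Jordan structure of A has elementary divisors (x + 3)^3, (x + 3)^2. Arranging the block sizes at each eigenvalue in decreasing order and taking row products gives the invariant factors.

Invariant factors (smallest first, each dividing the next): (x + 3)^2, (x + 3)^3.

Check: the last factor (x + 3)^3 is the minimal polynomial, and the product (x + 3)^5 is the characteristic polynomial.

(x + 3)^2, (x + 3)^3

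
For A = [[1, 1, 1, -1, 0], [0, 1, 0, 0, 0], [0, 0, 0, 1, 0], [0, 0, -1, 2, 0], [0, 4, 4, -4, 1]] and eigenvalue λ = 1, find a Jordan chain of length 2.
v_1 = [[-2, 1, 0, 0, -8]]^T, v_2 = [[1, 0, 0, 0, 4]]^T

We seek v_1 ∈ ker((A - I)^2) \ ker(A - I), then set v_{i+1} = (A - I) v_i.

One such chain is v_1 = [[-2, 1, 0, 0, -8]]^T, v_2 = [[1, 0, 0, 0, 4]]^T. Check: (A - I) v_2 = [[0, 0, 0, 0, 0]]^T = 0.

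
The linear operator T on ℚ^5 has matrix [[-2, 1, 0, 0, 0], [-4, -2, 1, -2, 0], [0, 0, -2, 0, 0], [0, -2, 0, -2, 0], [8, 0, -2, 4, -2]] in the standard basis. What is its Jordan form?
The characteristic polynomial is det(xI - A) = (x + 2)^5, so the eigenvalues are -2 (algebraic multiplicity 5).

For λ = -2: rank(A + 2I) = 2, rank((A + 2I)^2) = 1, rank((A + 2I)^3) = 0. The eigenspace has dimension 5 - 2 = 3, so there are 3 Jordan blocks; the rank sequence gives block sizes [3, 1, 1].

Assembling the blocks gives the Jordan form J above.

J = [[-2, 1, 0, 0, 0], [0, -2, 1, 0, 0], [0, 0, -2, 0, 0], [0, 0, 0, -2, 0], [0, 0, 0, 0, -2]]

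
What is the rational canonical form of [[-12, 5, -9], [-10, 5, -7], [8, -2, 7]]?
The invariant factors of A (the non-unit diagonal entries of the Smith normal form of xI - A over ℚ[x]) are x^3 - x + 2, each dividing the next. The characteristic polynomial is their product, x^3 - x + 2.

The rational canonical form is the block-diagonal matrix of companion matrices C(f_i):
R = [[0, 0, -2], [1, 0, 1], [0, 1, 0]].

Note the characteristic polynomial does not split into linear factors over ℚ, so A has no Jordan form over ℚ; the rational canonical form exists over any field.

R = [[0, 0, -2], [1, 0, 1], [0, 1, 0]]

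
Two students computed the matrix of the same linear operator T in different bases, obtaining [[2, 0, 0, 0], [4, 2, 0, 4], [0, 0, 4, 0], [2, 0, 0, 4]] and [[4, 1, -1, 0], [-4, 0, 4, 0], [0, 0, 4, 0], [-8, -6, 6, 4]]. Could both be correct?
No.

Both have characteristic polynomial (x - 4)^2(x - 2)^2, but the minimal polynomial of A is (x - 4)(x - 2) while the minimal polynomial of B is (x - 4)(x - 2)^2. The minimal polynomial is a similarity invariant, so A and B are not similar.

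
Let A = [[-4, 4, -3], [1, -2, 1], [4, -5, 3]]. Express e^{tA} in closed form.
e^{tA} = [[(t^2 - 6*t + 2)*e^{-t}/2, t*(8 - t)*e^{-t}/2, t*(t - 6)*e^{-t}/2], [t*e^{-t}, (1 - t)*e^{-t}, t*e^{-t}], [t*(8 - t)*e^{-t}/2, t*(t - 10)*e^{-t}/2, (-t^2 + 8*t + 2)*e^{-t}/2]]

A has Jordan form J = [[-1, 1, 0], [0, -1, 1], [0, 0, -1]] with A = PJP^{-1}, so e^{tA} = P e^{tJ} P^{-1}.

For a Jordan block J_k(λ), e^{tJ_k(λ)} = e^{λt} · (I + tN + t^2 N^2/2! + ... + t^{k-1} N^{k-1}/(k-1)!) where N is the nilpotent superdiagonal part.

Assembling the blocks and conjugating back gives the entries of e^{tA} as shown above.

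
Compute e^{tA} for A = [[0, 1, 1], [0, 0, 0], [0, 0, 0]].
e^{tA} = [[1, t, t], [0, 1, 0], [0, 0, 1]]

A has Jordan form J = [[0, 1, 0], [0, 0, 0], [0, 0, 0]] with A = PJP^{-1}, so e^{tA} = P e^{tJ} P^{-1}.

For a Jordan block J_k(λ), e^{tJ_k(λ)} = e^{λt} · (I + tN + t^2 N^2/2! + ... + t^{k-1} N^{k-1}/(k-1)!) where N is the nilpotent superdiagonal part.

Assembling the blocks and conjugating back gives the entries of e^{tA} as shown above.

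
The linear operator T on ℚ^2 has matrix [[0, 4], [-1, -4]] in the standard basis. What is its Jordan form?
J = [[-2, 1], [0, -2]]

The characteristic polynomial is det(xI - A) = (x + 2)^2, so the eigenvalues are -2 (algebraic multiplicity 2).

For λ = -2: rank(A + 2I) = 1, rank((A + 2I)^2) = 0. The eigenspace has dimension 2 - 1 = 1, so there is 1 Jordan block; the rank sequence gives block sizes [2].

Assembling the blocks gives the Jordan form J above.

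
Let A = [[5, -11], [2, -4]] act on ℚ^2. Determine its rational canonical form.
R = [[0, -2], [1, 1]]

The invariant factors of A (the non-unit diagonal entries of the Smith normal form of xI - A over ℚ[x]) are x^2 - x + 2, each dividing the next. The characteristic polynomial is their product, x^2 - x + 2.

The rational canonical form is the block-diagonal matrix of companion matrices C(f_i):
R = [[0, -2], [1, 1]].

Note the characteristic polynomial does not split into linear factors over ℚ, so A has no Jordan form over ℚ; the rational canonical form exists over any field.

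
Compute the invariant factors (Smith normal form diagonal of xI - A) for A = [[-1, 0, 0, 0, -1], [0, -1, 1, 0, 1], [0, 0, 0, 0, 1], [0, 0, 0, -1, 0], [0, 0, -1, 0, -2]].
The Jordan structure of A has elementary divisors (x + 1)^3, (x + 1), (x + 1). Arranging the block sizes at each eigenvalue in decreasing order and taking row products gives the invariant factors.

Invariant factors (smallest first, each dividing the next): x + 1, x + 1, (x + 1)^3.

Check: the last factor (x + 1)^3 is the minimal polynomial, and the product (x + 1)^5 is the characteristic polynomial.

x + 1, x + 1, (x + 1)^3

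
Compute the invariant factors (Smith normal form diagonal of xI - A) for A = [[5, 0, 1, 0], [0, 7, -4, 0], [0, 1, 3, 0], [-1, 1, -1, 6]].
The Jordan structure of A has elementary divisors (x - 5)^3, (x - 6). Arranging the block sizes at each eigenvalue in decreasing order and taking row products gives the invariant factors.

Invariant factors (smallest first, each dividing the next): (x - 6)(x - 5)^3.

Check: the last factor (x - 6)(x - 5)^3 is the minimal polynomial, and the product (x - 6)(x - 5)^3 is the characteristic polynomial.

(x - 6)(x - 5)^3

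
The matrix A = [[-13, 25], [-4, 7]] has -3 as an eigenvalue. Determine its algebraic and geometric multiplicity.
The characteristic polynomial is (x + 3)^2, so the factor x + 3 appears with exponent 2: the algebraic multiplicity is 2.

rank(A + 3I) = 1, so the eigenspace has dimension 2 - 1 = 1: the geometric multiplicity is 1.

Since 1 < 2, A is not diagonalizable.

algebraic multiplicity 2, geometric multiplicity 1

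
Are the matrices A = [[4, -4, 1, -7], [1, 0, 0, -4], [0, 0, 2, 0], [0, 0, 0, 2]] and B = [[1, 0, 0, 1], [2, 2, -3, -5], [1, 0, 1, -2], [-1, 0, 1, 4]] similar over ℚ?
Two matrices over a field are similar if and only if they have the same invariant factors.

Both A and B have characteristic polynomial (x - 2)^4 and minimal polynomial (x - 2)^3. Computing further, both have invariant factors x - 2, (x - 2)^3. Hence A and B are similar.

Yes.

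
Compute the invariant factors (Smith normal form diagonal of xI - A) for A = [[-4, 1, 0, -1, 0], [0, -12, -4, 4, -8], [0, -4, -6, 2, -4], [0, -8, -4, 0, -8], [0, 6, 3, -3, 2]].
The Jordan structure of A has elementary divisors (x + 4)^2, (x + 4)^2, (x + 4). Arranging the block sizes at each eigenvalue in decreasing order and taking row products gives the invariant factors.

Invariant factors (smallest first, each dividing the next): x + 4, (x + 4)^2, (x + 4)^2.

Check: the last factor (x + 4)^2 is the minimal polynomial, and the product (x + 4)^5 is the characteristic polynomial.

x + 4, (x + 4)^2, (x + 4)^2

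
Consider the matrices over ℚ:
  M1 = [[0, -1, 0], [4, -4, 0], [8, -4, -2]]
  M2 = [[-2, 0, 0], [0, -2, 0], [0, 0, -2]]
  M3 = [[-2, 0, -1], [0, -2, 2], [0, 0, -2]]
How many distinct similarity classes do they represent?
Characteristic polynomials: χ_{M1} = (x + 2)^3, χ_{M2} = (x + 2)^3, χ_{M3} = (x + 2)^3.

{M1, M3}: invariant factors x + 2, (x + 2)^2.

{M2}: invariant factors x + 2, x + 2, x + 2.

Matrices are similar if and only if their invariant-factor lists agree; the partition into similarity classes is {M1, M3}, {M2}.

2 classes: {M1, M3}, {M2}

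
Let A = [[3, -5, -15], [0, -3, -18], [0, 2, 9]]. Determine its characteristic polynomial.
xI - A = [[x - 3, 5, 15], [0, x + 3, 18], [0, -2, x - 9]].

Expanding det(xI - A) along the first row:
det(xI - A) = + (x - 3)·det([[x + 3, 18], [-2, x - 9]]) - (5)·det([[0, 18], [0, x - 9]]) + (15)·det([[0, x + 3], [0, -2]]).

Evaluating gives χ_A(x) = x^3 - 9x^2 + 27x - 27 = (x - 3)^3.

χ_A(x) = (x - 3)^3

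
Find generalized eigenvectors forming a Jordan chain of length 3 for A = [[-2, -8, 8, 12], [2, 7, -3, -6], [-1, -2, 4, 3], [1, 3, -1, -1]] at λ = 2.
v_1 = [[2, -1, 1, -1]]^T, v_2 = [[-4, 2, -1, 1]]^T, v_3 = [[4, -1, 1, 0]]^T

We seek v_1 ∈ ker((A - 2I)^3) \ ker((A - 2I)^2), then set v_{i+1} = (A - 2I) v_i.

One such chain is v_1 = [[2, -1, 1, -1]]^T, v_2 = [[-4, 2, -1, 1]]^T, v_3 = [[4, -1, 1, 0]]^T. Check: (A - 2I) v_3 = [[0, 0, 0, 0]]^T = 0.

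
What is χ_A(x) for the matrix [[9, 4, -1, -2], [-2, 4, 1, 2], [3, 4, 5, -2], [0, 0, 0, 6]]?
xI - A = [[x - 9, -4, 1, 2], [2, x - 4, -1, -2], [-3, -4, x - 5, 2], [0, 0, 0, x - 6]].

Expanding det(xI - A) along the first row:
det(xI - A) = + (x - 9)·det([[x - 4, -1, -2], [-4, x - 5, 2], [0, 0, x - 6]]) - (-4)·det([[2, -1, -2], [-3, x - 5, 2], [0, 0, x - 6]]) + (1)·det([[2, x - 4, -2], [-3, -4, 2], [0, 0, x - 6]]) - (2)·det([[2, x - 4, -1], [-3, -4, x - 5], [0, 0, 0]]).

Evaluating gives χ_A(x) = x^4 - 24x^3 + 216x^2 - 864x + 1296 = (x - 6)^4.

χ_A(x) = (x - 6)^4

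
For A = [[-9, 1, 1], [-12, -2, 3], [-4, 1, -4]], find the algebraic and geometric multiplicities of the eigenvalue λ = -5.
The characteristic polynomial is (x + 5)^3, so the factor x + 5 appears with exponent 3: the algebraic multiplicity is 3.

rank(A + 5I) = 1, so the eigenspace has dimension 3 - 1 = 2: the geometric multiplicity is 2.

Since 2 < 3, A is not diagonalizable.

algebraic multiplicity 3, geometric multiplicity 2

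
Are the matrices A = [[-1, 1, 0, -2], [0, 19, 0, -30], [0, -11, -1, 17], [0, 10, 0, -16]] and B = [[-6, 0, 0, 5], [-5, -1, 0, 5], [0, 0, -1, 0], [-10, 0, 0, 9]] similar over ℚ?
Both have characteristic polynomial (x - 4)(x + 1)^3, but the minimal polynomial of A is (x - 4)(x + 1)^2 while the minimal polynomial of B is (x - 4)(x + 1). The minimal polynomial is a similarity invariant, so A and B are not similar.

No.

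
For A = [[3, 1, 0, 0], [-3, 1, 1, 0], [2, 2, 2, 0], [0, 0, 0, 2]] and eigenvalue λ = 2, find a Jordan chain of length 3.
v_1 = [[0, 0, 1, 1]]^T, v_2 = [[0, 1, 0, 0]]^T, v_3 = [[1, -1, 2, 0]]^T

We seek v_1 ∈ ker((A - 2I)^3) \ ker((A - 2I)^2), then set v_{i+1} = (A - 2I) v_i.

One such chain is v_1 = [[0, 0, 1, 1]]^T, v_2 = [[0, 1, 0, 0]]^T, v_3 = [[1, -1, 2, 0]]^T. Check: (A - 2I) v_3 = [[0, 0, 0, 0]]^T = 0.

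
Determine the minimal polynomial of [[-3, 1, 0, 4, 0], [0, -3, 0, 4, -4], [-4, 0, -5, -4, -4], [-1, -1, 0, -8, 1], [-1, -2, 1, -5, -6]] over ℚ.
m_A(x) = (x + 5)^3

The characteristic polynomial factors as (x + 5)^5. The minimal polynomial is ∏(x - λ)^{k_λ} where k_λ is the size of the largest Jordan block at λ.

For λ = -5: rank(A + 5I) = 3, and the largest Jordan block has size 3 (the smallest k with rank((A + 5I)^k) = rank((A + 5I)^(k+1))).

So m_A(x) = (x + 5)^3.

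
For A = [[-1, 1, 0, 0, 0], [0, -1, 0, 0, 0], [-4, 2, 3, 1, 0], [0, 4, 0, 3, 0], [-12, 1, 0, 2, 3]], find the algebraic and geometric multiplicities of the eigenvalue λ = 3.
algebraic multiplicity 3, geometric multiplicity 2

The characteristic polynomial is (x - 3)^3(x + 1)^2, so the factor x - 3 appears with exponent 3: the algebraic multiplicity is 3.

rank(A - 3I) = 3, so the eigenspace has dimension 5 - 3 = 2: the geometric multiplicity is 2.

Since 2 < 3, A is not diagonalizable.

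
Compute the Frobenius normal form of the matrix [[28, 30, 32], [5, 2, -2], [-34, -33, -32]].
The invariant factors of A (the non-unit diagonal entries of the Smith normal form of xI - A over ℚ[x]) are (x - 6)(x + 4)^2, each dividing the next. The characteristic polynomial is their product, (x - 6)(x + 4)^2.

The rational canonical form is the block-diagonal matrix of companion matrices C(f_i):
R = [[0, 0, 96], [1, 0, 32], [0, 1, -2]].

R = [[0, 0, 96], [1, 0, 32], [0, 1, -2]]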